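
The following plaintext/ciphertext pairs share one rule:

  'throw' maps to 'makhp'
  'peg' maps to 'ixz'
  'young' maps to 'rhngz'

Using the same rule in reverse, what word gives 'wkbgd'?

Compare letters: t→m is +19, h→a is +19, r→k is +19 — a constant shift. It's a constant shift of +19 (ROT19).
Decoding wkbgd: w−19=d, k−19=r, b−19=i, g−19=n, d−19=k.

drink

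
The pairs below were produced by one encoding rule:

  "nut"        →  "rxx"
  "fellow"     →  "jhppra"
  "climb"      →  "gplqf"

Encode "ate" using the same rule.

The shift depends on letter class: consonant n→r is +4, but vowel u→x is +3. Vowels shift forward by 3 and consonants shift forward by 4.
For ate: a(vowel)+3=d, t(cons)+4=x, e(vowel)+3=h.

dxh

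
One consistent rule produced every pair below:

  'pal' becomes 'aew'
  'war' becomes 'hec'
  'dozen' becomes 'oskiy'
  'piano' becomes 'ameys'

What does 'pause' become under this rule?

aeydi

The shift depends on letter class: consonant p→a is +11, but vowel a→e is +4. Vowels shift forward by 4 and consonants shift forward by 11.
For pause: p(cons)+11=a, a(vowel)+4=e, u(vowel)+4=y, s(cons)+11=d, e(vowel)+4=i.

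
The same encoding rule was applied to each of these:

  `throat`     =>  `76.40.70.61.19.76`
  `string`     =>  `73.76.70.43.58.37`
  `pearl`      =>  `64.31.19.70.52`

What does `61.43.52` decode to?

oil

t(#20)→76 and h(#8)→40: differences scale by 3, so n = 3·pos + 16. Each letter becomes 3×(its alphabet position, a=1..z=26) + 16.
Undoing it on 61.43.52: 61→(61−16)÷3=15=o, 43→(43−16)÷3=9=i, 52→(52−16)÷3=12=l.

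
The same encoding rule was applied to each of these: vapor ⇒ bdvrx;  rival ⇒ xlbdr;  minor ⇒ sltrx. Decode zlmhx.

tiger

Shifts by position in vapor: pos 0: v→b (+6), pos 1: a→d (+3), pos 2: p→v (+6), pos 3: o→r (+3) — repeating every 2. It's a Vigenère-style cipher with numeric key [6,3]: position i shifts by key[i mod 2].
Reversing it on zlmhx: z−6=t, l−3=i, m−6=g, h−3=e, x−6=r.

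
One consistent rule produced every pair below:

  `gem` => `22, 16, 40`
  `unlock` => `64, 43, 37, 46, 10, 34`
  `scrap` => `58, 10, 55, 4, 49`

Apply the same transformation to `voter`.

With a=1..z=26, the number is 3·pos + 1.
On voter: v=22→67, o=15→46, t=20→61, e=5→16, r=18→55.

67, 46, 61, 16, 55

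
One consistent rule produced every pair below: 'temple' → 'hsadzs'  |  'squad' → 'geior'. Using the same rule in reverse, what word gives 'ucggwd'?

Compare letters: t→h is +14, e→s is +14, m→a is +14 — a constant shift. It's a constant shift of +14 (ROT14).
Undoing it on ucggwd: u−14=g, c−14=o, g−14=s, g−14=s, w−14=i, d−14=p.

gossip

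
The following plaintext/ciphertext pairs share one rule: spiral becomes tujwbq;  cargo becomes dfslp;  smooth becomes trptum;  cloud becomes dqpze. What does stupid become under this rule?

Shifts by position in spiral: pos 0: s→t (+1), pos 1: p→u (+5), pos 2: i→j (+1), pos 3: r→w (+5) — repeating every 2. A repeating key of period 2 is used — shifts +1, +5 over and over.
Applying it to stupid: s+1=t, t+5=y, u+1=v, p+5=u, i+1=j, d+5=i.

tyvuji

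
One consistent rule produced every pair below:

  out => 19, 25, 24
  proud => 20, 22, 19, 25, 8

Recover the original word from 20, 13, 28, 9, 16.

Letters become their 1-based position plus 4 (so a→5, b→6, …).
Reversing it on 20, 13, 28, 9, 16: 20→(20−4)÷1=16=p, 13→(13−4)÷1=9=i, 28→(28−4)÷1=24=x, 9→(9−4)÷1=5=e, 16→(16−4)÷1=12=l.

pixel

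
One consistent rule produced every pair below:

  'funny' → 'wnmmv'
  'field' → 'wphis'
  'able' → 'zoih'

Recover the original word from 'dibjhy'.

Treating letters as 0–25, the rule is x ↦ 15x + 25 (mod 26).
Undoing it on dibjhy: d(3)→7·(3−25)≡2=c; i(8)→7·(8−25)≡11=l; b(1)→7·(1−25)≡14=o; j(9)→7·(9−25)≡18=s; h(7)→7·(7−25)≡4=e; y(24)→7·(24−25)≡19=t (all mod 26).

closet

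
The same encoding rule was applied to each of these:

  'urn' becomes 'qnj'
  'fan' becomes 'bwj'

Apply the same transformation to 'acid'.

wyez

It's a constant shift of +22 (ROT22).
For acid: a+22=w, c+22=y, i+22=e, d+22=z.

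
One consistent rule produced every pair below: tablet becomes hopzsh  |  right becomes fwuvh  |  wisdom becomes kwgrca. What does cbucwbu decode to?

Compare letters: t→h is +14, a→o is +14, b→p is +14 — a constant shift. This is a Caesar cipher with shift 14.
Decoding cbucwbu: c−14=o, b−14=n, u−14=g, c−14=o, w−14=i, b−14=n, u−14=g.

ongoing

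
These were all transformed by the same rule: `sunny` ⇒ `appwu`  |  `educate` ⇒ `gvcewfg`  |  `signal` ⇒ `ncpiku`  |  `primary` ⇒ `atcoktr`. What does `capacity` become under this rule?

The output letters match the input read backwards, each shifted +2: sunny reversed is ynnus. Read the word backwards and shift each letter +2.
Applying it to capacity: reverse → yticapac; then shift: y+2=a, t+2=v, i+2=k, c+2=e, a+2=c, p+2=r, a+2=c, c+2=e.

avkecrce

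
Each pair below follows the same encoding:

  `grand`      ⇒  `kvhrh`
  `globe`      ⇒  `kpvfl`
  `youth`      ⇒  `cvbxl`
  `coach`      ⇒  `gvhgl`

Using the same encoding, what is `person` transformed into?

Vowels shift forward by 7 and consonants shift forward by 4.
On person: p(cons)+4=t, e(vowel)+7=l, r(cons)+4=v, s(cons)+4=w, o(vowel)+7=v, n(cons)+4=r.

tlvwvr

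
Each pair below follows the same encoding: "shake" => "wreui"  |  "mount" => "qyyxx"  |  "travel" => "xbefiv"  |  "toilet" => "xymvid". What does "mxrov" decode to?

Shifts by position in shake: pos 0: s→w (+4), pos 1: h→r (+10), pos 2: a→e (+4), pos 3: k→u (+10) — repeating every 2. The shifts repeat in a cycle of length 2: positions 0,1,… shift by +4, +10, then the pattern repeats.
Reversing it on mxrov: m−4=i, x−10=n, r−4=n, o−10=e, v−4=r.

inner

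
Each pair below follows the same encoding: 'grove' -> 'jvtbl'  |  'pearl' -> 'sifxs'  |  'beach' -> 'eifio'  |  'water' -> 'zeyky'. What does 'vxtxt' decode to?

Each letter shifts forward by (position + 3), i.e. 3, 4, 5, … — the shift grows by one for each successive letter.
Decoding vxtxt: v−3=s, x−4=t, t−5=o, x−6=r, t−7=m.

storm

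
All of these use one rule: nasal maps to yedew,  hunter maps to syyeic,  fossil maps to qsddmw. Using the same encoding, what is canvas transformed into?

The shift depends on letter class: consonant n→y is +11, but vowel a→e is +4. The rule splits by letter class: vowels +4, consonants +11.
On canvas: c(cons)+11=n, a(vowel)+4=e, n(cons)+11=y, v(cons)+11=g, a(vowel)+4=e, s(cons)+11=d.

neyged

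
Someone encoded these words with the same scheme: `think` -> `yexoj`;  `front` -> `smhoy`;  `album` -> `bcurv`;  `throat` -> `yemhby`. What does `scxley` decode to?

flight

t(19)→y(24) and h(7)→e(4) fit y≡19x+1 (mod 26); the inverse of 19 mod 26 is 11. Each letter's alphabet position (a=0..z=25) is mapped through 19·x+1 mod 26 — an affine cipher.
Undoing it on scxley: s(18)→11·(18−1)≡5=f; c(2)→11·(2−1)≡11=l; x(23)→11·(23−1)≡8=i; l(11)→11·(11−1)≡6=g; e(4)→11·(4−1)≡7=h; y(24)→11·(24−1)≡19=t (all mod 26).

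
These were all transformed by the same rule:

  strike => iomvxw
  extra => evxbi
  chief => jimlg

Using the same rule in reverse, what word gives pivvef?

barrel

The word is reversed, then every letter is shifted forward by 4.
Reversing it on pivvef: shift back: p−4=l, i−4=e, v−4=r, v−4=r, e−4=a, f−4=b → lerrab; then reverse → barrel.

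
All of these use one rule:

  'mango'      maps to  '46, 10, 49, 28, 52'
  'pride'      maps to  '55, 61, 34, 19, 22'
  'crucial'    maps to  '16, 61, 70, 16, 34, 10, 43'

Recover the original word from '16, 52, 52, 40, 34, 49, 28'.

m(#13)→46 and a(#1)→10: differences scale by 3, so n = 3·pos + 7. With a=1..z=26, the number is 3·pos + 7.
Undoing it on 16, 52, 52, 40, 34, 49, 28: 16→(16−7)÷3=3=c, 52→(52−7)÷3=15=o, 52→(52−7)÷3=15=o, 40→(40−7)÷3=11=k, 34→(34−7)÷3=9=i, 49→(49−7)÷3=14=n, 28→(28−7)÷3=7=g.

cooking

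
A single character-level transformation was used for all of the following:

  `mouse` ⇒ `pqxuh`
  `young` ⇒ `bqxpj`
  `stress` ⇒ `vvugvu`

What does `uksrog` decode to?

The shifts repeat in a cycle of length 2: positions 0,1,… shift by +3, +2, then the pattern repeats.
Decoding uksrog: u−3=r, k−2=i, s−3=p, r−2=p, o−3=l, g−2=e.

ripple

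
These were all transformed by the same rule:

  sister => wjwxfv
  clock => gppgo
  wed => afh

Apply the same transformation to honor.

The shift depends on letter class: consonant s→w is +4, but vowel i→j is +1. Two shifts are in play — +1 for a/e/i/o/u, +4 for every other letter.
For honor: h(cons)+4=l, o(vowel)+1=p, n(cons)+4=r, o(vowel)+1=p, r(cons)+4=v.

lprpv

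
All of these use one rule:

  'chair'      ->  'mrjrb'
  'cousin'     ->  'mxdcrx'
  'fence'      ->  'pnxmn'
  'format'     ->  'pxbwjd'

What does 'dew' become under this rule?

The shift depends on letter class: consonant c→m is +10, but vowel a→j is +9. Vowels shift forward by 9 and consonants shift forward by 10.
On dew: d(cons)+10=n, e(vowel)+9=n, w(cons)+10=g.

nng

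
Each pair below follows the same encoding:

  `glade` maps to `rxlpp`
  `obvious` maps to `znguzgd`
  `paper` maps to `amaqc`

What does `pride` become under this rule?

adtpp

The shifts repeat in a cycle of length 2: positions 0,1,… shift by +11, +12, then the pattern repeats.
On pride: p+11=a, r+12=d, i+11=t, d+12=p, e+11=p.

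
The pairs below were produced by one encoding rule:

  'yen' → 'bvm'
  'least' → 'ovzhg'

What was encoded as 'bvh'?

yes

Each letter is replaced by its mirror in the alphabet: a↔z, b↔y, c↔x, and so on (the Atbash cipher).
Reversing it on bvh: b↔y, v↔e, h↔s.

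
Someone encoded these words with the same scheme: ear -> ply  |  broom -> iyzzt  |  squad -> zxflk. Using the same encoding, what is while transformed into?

dotsp

The shift depends on letter class: consonant r→y is +7, but vowel e→p is +11. The rule splits by letter class: vowels +11, consonants +7.
Applying it to while: w(cons)+7=d, h(cons)+7=o, i(vowel)+11=t, l(cons)+7=s, e(vowel)+11=p.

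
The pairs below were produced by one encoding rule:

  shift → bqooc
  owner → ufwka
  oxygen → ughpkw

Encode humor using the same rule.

The shift depends on letter class: consonant s→b is +9, but vowel i→o is +6. Vowels shift forward by 6 and consonants shift forward by 9.
Applying it to humor: h(cons)+9=q, u(vowel)+6=a, m(cons)+9=v, o(vowel)+6=u, r(cons)+9=a.

qavua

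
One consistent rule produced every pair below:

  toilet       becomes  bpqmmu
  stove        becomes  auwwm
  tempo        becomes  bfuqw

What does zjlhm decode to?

ridge

Shifts by position in toilet: pos 0: t→b (+8), pos 1: o→p (+1), pos 2: i→q (+8), pos 3: l→m (+1) — repeating every 2. A repeating key of period 2 is used — shifts +8, +1 over and over.
Reversing it on zjlhm: z−8=r, j−1=i, l−8=d, h−1=g, m−8=e.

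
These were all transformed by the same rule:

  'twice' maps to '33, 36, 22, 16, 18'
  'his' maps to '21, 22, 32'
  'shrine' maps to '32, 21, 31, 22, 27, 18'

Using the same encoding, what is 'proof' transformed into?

t is letter #20 and maps to 33: an offset of 13. Letters become their 1-based position plus 13 (so a→14, b→15, …).
Applying it to proof: p=16→29, r=18→31, o=15→28, o=15→28, f=6→19.

29, 31, 28, 28, 19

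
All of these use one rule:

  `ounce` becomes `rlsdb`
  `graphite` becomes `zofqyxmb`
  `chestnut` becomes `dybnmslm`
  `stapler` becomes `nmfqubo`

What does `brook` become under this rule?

eorrv

o(14)→r(17) and u(20)→l(11) fit y≡25x+5 (mod 26); the inverse of 25 mod 26 is 25. Each letter's alphabet position (a=0..z=25) is mapped through 25·x+5 mod 26 — an affine cipher.
Applying it to brook: b(1)→25·1+5≡4=e; r(17)→25·17+5≡14=o; o(14)→25·14+5≡17=r; o(14)→25·14+5≡17=r; k(10)→25·10+5≡21=v (all mod 26).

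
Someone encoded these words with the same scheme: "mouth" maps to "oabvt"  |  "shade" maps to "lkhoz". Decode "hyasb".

The output letters match the input read backwards, each shifted +7: mouth reversed is htuom. The word is reversed, then every letter is shifted forward by 7.
Decoding hyasb: shift back: h−7=a, y−7=r, a−7=t, s−7=l, b−7=u → artlu; then reverse → ultra.

ultra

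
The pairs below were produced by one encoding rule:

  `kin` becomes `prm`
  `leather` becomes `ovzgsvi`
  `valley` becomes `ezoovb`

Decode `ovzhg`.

least

Letters are reflected about the middle of the alphabet (position → 25−position): Atbash.
Undoing it on ovzhg: o↔l, v↔e, z↔a, h↔s, g↔t.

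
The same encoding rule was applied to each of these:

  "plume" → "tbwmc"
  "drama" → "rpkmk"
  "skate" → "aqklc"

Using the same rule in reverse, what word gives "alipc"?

p(15)→t(19) and l(11)→b(1) fit y≡11x+10 (mod 26); the inverse of 11 mod 26 is 19. This is an affine cipher: with a=0,…,z=25, each position x becomes (11x+10) mod 26.
Undoing it on alipc: a(0)→19·(0−10)≡18=s; l(11)→19·(11−10)≡19=t; i(8)→19·(8−10)≡14=o; p(15)→19·(15−10)≡17=r; c(2)→19·(2−10)≡4=e (all mod 26).

store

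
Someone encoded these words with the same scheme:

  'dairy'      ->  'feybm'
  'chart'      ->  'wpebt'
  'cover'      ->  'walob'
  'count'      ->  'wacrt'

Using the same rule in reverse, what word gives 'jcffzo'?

d(3)→f(5) and a(0)→e(4) fit y≡9x+4 (mod 26); the inverse of 9 mod 26 is 3. Each letter's alphabet position (a=0..z=25) is mapped through 9·x+4 mod 26 — an affine cipher.
Undoing it on jcffzo: j(9)→3·(9−4)≡15=p; c(2)→3·(2−4)≡20=u; f(5)→3·(5−4)≡3=d; f(5)→3·(5−4)≡3=d; z(25)→3·(25−4)≡11=l; o(14)→3·(14−4)≡4=e (all mod 26).

puddle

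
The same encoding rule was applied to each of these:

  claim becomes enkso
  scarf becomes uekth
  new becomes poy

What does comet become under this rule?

Two shifts are in play — +10 for a/e/i/o/u, +2 for every other letter.
For comet: c(cons)+2=e, o(vowel)+10=y, m(cons)+2=o, e(vowel)+10=o, t(cons)+2=v.

eyoov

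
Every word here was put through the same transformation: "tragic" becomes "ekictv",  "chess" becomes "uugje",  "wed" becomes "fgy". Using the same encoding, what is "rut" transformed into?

The output letters match the input read backwards, each shifted +2: tragic reversed is cigart. Read the word backwards and shift each letter +2.
Applying it to rut: reverse → tur; then shift: t+2=v, u+2=w, r+2=t.

vwt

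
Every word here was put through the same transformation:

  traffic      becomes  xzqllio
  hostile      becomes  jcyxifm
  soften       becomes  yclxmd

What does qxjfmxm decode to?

athlete

t(19)→x(23) and r(17)→z(25) fit y≡25x+16 (mod 26); the inverse of 25 mod 26 is 25. This is an affine cipher: with a=0,…,z=25, each position x becomes (25x+16) mod 26.
Decoding qxjfmxm: q(16)→25·(16−16)≡0=a; x(23)→25·(23−16)≡19=t; j(9)→25·(9−16)≡7=h; f(5)→25·(5−16)≡11=l; m(12)→25·(12−16)≡4=e; x(23)→25·(23−16)≡19=t; m(12)→25·(12−16)≡4=e (all mod 26).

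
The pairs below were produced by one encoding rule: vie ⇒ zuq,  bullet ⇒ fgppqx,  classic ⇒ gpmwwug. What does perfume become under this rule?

tqvjgqq

The shift depends on letter class: consonant v→z is +4, but vowel i→u is +12. Two shifts are in play — +12 for a/e/i/o/u, +4 for every other letter.
Applying it to perfume: p(cons)+4=t, e(vowel)+12=q, r(cons)+4=v, f(cons)+4=j, u(vowel)+12=g, m(cons)+4=q, e(vowel)+12=q.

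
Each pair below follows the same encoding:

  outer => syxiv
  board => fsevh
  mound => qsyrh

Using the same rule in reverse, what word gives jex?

This is a Caesar cipher with shift 4.
Undoing it on jex: j−4=f, e−4=a, x−4=t.

fat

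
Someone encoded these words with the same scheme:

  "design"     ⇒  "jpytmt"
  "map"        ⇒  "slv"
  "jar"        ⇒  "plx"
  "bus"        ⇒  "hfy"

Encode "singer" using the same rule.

yttmpx

The shift depends on letter class: consonant d→j is +6, but vowel e→p is +11. The rule splits by letter class: vowels +11, consonants +6.
For singer: s(cons)+6=y, i(vowel)+11=t, n(cons)+6=t, g(cons)+6=m, e(vowel)+11=p, r(cons)+6=x.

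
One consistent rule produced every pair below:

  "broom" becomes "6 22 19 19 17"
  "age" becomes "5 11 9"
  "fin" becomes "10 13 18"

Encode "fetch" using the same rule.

10 9 24 7 12

b is letter #2 and maps to 6: an offset of 4. Letters become their 1-based position plus 4 (so a→5, b→6, …).
For fetch: f=6→10, e=5→9, t=20→24, c=3→7, h=8→12.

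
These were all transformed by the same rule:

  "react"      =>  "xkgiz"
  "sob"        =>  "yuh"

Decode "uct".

Compare letters: r→x is +6, e→k is +6, a→g is +6 — a constant shift. Each letter is shifted forward by 6 in the alphabet (a Caesar shift of +6).
Undoing it on uct: u−6=o, c−6=w, t−6=n.

own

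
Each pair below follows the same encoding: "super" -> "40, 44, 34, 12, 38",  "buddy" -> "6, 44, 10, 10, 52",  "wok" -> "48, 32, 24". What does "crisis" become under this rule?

8, 38, 20, 40, 20, 40

s(#19)→40 and u(#21)→44: differences scale by 2, so n = 2·pos + 2. Each letter becomes 2×(its alphabet position, a=1..z=26) + 2.
Applying it to crisis: c=3→8, r=18→38, i=9→20, s=19→40, i=9→20, s=19→40.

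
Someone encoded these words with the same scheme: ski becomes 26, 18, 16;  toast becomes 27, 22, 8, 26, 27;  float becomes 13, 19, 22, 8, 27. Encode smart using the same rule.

26, 20, 8, 25, 27

s is letter #19 and maps to 26: an offset of 7. Letters become their 1-based position plus 7 (so a→8, b→9, …).
Applying it to smart: s=19→26, m=13→20, a=1→8, r=18→25, t=20→27.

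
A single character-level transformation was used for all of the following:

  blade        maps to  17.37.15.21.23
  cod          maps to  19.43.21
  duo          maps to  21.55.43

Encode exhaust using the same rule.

b(#2)→17 and l(#12)→37: differences scale by 2, so n = 2·pos + 13. The formula is n = 2×(alphabet index, a=1) + 13.
Applying it to exhaust: e=5→23, x=24→61, h=8→29, a=1→15, u=21→55, s=19→51, t=20→53.

23.61.29.15.55.51.53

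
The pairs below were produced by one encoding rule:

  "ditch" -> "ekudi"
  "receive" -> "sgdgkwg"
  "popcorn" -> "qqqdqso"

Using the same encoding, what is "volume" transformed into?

Two shifts are in play — +2 for a/e/i/o/u, +1 for every other letter.
On volume: v(cons)+1=w, o(vowel)+2=q, l(cons)+1=m, u(vowel)+2=w, m(cons)+1=n, e(vowel)+2=g.

wqmwng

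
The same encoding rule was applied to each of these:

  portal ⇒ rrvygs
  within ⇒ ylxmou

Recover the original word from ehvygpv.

certain

In portal: p→r is +2, o→r is +3, r→v is +4, t→y is +5 — the shift increases by 1 each position. Each letter shifts forward by (position + 2), i.e. 2, 3, 4, … — the shift grows by one for each successive letter.
Reversing it on ehvygpv: e−2=c, h−3=e, v−4=r, y−5=t, g−6=a, p−7=i, v−8=n.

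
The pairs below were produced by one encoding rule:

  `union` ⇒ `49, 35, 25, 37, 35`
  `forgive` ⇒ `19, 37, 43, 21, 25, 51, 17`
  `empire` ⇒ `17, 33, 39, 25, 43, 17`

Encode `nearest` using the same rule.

35, 17, 9, 43, 17, 45, 47

u(#21)→49 and n(#14)→35: differences scale by 2, so n = 2·pos + 7. The formula is n = 2×(alphabet index, a=1) + 7.
For nearest: n=14→35, e=5→17, a=1→9, r=18→43, e=5→17, s=19→45, t=20→47.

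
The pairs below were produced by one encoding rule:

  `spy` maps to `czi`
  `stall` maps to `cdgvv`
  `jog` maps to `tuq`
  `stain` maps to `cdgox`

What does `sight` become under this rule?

coqrd

The shift depends on letter class: consonant s→c is +10, but vowel a→g is +6. The rule splits by letter class: vowels +6, consonants +10.
For sight: s(cons)+10=c, i(vowel)+6=o, g(cons)+10=q, h(cons)+10=r, t(cons)+10=d.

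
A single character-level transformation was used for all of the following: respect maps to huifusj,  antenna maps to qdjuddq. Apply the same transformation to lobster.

berijuh

Compare letters: r→h is +16, e→u is +16, s→i is +16 — a constant shift. Every letter moves 16 places later in the alphabet, wrapping around z→a.
Applying it to lobster: l+16=b, o+16=e, b+16=r, s+16=i, t+16=j, e+16=u, r+16=h.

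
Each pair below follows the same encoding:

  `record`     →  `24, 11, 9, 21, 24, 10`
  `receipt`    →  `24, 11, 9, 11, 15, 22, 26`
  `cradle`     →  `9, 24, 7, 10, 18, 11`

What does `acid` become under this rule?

The number is (letter's place in the alphabet, a=1) + 6.
On acid: a=1→7, c=3→9, i=9→15, d=4→10.

7, 9, 15, 10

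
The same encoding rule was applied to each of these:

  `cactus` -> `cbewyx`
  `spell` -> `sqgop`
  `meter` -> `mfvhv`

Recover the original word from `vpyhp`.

vowel

In cactus: c→c is +0, a→b is +1, c→e is +2, t→w is +3 — the shift increases by 1 each position. The shift increases by 1 at each position, starting from +0: 0, 1, 2, ….
Reversing it on vpyhp: v−0=v, p−1=o, y−2=w, h−3=e, p−4=l.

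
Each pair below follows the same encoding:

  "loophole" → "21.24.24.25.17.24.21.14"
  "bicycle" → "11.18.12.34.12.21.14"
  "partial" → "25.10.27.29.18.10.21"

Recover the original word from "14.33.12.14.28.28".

l is letter #12 and maps to 21: an offset of 9. The number is (letter's place in the alphabet, a=1) + 9.
Decoding 14.33.12.14.28.28: 14→(14−9)÷1=5=e, 33→(33−9)÷1=24=x, 12→(12−9)÷1=3=c, 14→(14−9)÷1=5=e, 28→(28−9)÷1=19=s, 28→(28−9)÷1=19=s.

excess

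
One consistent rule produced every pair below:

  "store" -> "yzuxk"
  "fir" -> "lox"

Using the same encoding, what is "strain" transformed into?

Compare letters: s→y is +6, t→z is +6, o→u is +6 — a constant shift. Every letter moves 6 places later in the alphabet, wrapping around z→a.
Applying it to strain: s+6=y, t+6=z, r+6=x, a+6=g, i+6=o, n+6=t.

yzxgot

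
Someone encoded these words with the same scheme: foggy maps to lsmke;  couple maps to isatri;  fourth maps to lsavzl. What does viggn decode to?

Shifts by position in foggy: pos 0: f→l (+6), pos 1: o→s (+4), pos 2: g→m (+6), pos 3: g→k (+4) — repeating every 2. It's a Vigenère-style cipher with numeric key [6,4]: position i shifts by key[i mod 2].
Undoing it on viggn: v−6=p, i−4=e, g−6=a, g−4=c, n−6=h.

peach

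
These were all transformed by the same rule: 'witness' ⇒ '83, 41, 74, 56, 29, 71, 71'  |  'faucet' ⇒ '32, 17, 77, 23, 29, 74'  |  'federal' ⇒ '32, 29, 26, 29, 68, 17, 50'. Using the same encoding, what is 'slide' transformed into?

w(#23)→83 and i(#9)→41: differences scale by 3, so n = 3·pos + 14. Each letter becomes 3×(its alphabet position, a=1..z=26) + 14.
On slide: s=19→71, l=12→50, i=9→41, d=4→26, e=5→29.

71, 50, 41, 26, 29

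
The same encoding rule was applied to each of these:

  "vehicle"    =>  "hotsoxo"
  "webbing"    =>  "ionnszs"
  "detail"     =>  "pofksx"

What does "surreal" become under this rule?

eeddokx

The shift depends on letter class: consonant v→h is +12, but vowel e→o is +10. Vowels shift forward by 10 and consonants shift forward by 12.
Applying it to surreal: s(cons)+12=e, u(vowel)+10=e, r(cons)+12=d, r(cons)+12=d, e(vowel)+10=o, a(vowel)+10=k, l(cons)+12=x.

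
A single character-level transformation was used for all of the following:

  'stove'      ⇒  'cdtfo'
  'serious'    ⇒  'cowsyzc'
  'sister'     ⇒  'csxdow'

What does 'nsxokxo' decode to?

disease

Shifts by position in stove: pos 0: s→c (+10), pos 1: t→d (+10), pos 2: o→t (+5), pos 3: v→f (+10), pos 4: e→o (+10) — repeating every 3. It's a Vigenère-style cipher with numeric key [10,10,5]: position i shifts by key[i mod 3].
Decoding nsxokxo: n−10=d, s−10=i, x−5=s, o−10=e, k−10=a, x−5=s, o−10=e.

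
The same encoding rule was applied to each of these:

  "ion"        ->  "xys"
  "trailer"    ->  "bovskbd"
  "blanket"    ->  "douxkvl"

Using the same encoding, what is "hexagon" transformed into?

xyqkhor

The output letters match the input read backwards, each shifted +10: ion reversed is noi. Read the word backwards and shift each letter +10.
Applying it to hexagon: reverse → nogaxeh; then shift: n+10=x, o+10=y, g+10=q, a+10=k, x+10=h, e+10=o, h+10=r.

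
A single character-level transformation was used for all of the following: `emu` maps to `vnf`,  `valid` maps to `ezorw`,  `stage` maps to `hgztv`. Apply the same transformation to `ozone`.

Each pair mirrors across the alphabet (e↔v, m↔n, u↔f): positions sum to 25. Each letter is replaced by its mirror in the alphabet: a↔z, b↔y, c↔x, and so on (the Atbash cipher).
Applying it to ozone: o↔l, z↔a, o↔l, n↔m, e↔v.

lalmv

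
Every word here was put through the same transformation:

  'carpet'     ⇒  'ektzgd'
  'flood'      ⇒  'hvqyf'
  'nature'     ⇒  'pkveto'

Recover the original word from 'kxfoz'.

index

Shifts by position in carpet: pos 0: c→e (+2), pos 1: a→k (+10), pos 2: r→t (+2), pos 3: p→z (+10) — repeating every 2. A repeating key of period 2 is used — shifts +2, +10 over and over.
Decoding kxfoz: k−2=i, x−10=n, f−2=d, o−10=e, z−2=x.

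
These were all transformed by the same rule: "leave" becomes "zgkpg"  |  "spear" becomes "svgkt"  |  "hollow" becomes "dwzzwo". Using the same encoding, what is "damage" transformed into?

hkykeg

Treating letters as 0–25, the rule is x ↦ 25x + 10 (mod 26).
On damage: d(3)→25·3+10≡7=h; a(0)→25·0+10≡10=k; m(12)→25·12+10≡24=y; a(0)→25·0+10≡10=k; g(6)→25·6+10≡4=e; e(4)→25·4+10≡6=g (all mod 26).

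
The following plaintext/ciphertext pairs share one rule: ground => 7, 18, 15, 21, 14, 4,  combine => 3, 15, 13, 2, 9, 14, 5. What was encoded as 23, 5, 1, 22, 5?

g is letter #7 and maps to 7: an offset of 0. Each letter is replaced by its alphabet position (a=1, b=2, …, z=26).
Decoding 23, 5, 1, 22, 5: 23=w, 5=e, 1=a, 22=v, 5=e.

weave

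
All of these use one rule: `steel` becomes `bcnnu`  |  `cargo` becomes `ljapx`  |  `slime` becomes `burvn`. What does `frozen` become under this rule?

It's a constant shift of +9 (ROT9).
Applying it to frozen: f+9=o, r+9=a, o+9=x, z+9=i, e+9=n, n+9=w.

oaxinw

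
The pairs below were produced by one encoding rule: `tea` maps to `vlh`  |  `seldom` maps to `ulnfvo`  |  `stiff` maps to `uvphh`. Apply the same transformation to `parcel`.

rhteln

The shift depends on letter class: consonant t→v is +2, but vowel e→l is +7. The rule splits by letter class: vowels +7, consonants +2.
Applying it to parcel: p(cons)+2=r, a(vowel)+7=h, r(cons)+2=t, c(cons)+2=e, e(vowel)+7=l, l(cons)+2=n.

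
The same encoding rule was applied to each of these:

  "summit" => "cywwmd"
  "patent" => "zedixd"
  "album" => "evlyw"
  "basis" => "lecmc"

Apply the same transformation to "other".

sdrib

The shift depends on letter class: consonant s→c is +10, but vowel u→y is +4. Vowels shift forward by 4 and consonants shift forward by 10.
Applying it to other: o(vowel)+4=s, t(cons)+10=d, h(cons)+10=r, e(vowel)+4=i, r(cons)+10=b.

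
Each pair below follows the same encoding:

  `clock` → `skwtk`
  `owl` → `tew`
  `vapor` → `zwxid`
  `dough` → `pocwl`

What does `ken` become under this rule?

vms

The output letters match the input read backwards, each shifted +8: clock reversed is kcolc. The word is reversed, then every letter is shifted forward by 8.
Applying it to ken: reverse → nek; then shift: n+8=v, e+8=m, k+8=s.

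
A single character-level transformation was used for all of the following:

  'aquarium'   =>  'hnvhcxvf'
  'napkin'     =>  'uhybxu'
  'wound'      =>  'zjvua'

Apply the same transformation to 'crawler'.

This is an affine cipher: with a=0,…,z=25, each position x becomes (15x+7) mod 26.
Applying it to crawler: c(2)→15·2+7≡11=l; r(17)→15·17+7≡2=c; a(0)→15·0+7≡7=h; w(22)→15·22+7≡25=z; l(11)→15·11+7≡16=q; e(4)→15·4+7≡15=p; r(17)→15·17+7≡2=c (all mod 26).

lchzqpc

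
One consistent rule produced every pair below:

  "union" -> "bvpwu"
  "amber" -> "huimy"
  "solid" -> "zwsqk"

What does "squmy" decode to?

Shifts by position in union: pos 0: u→b (+7), pos 1: n→v (+8), pos 2: i→p (+7), pos 3: o→w (+8) — repeating every 2. The shifts repeat in a cycle of length 2: positions 0,1,… shift by +7, +8, then the pattern repeats.
Undoing it on squmy: s−7=l, q−8=i, u−7=n, m−8=e, y−7=r.

liner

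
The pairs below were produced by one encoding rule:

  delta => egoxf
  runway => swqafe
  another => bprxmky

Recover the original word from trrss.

In delta: d→e is +1, e→g is +2, l→o is +3, t→x is +4 — the shift increases by 1 each position. Each letter shifts forward by (position + 1), i.e. 1, 2, 3, … — the shift grows by one for each successive letter.
Undoing it on trrss: t−1=s, r−2=p, r−3=o, s−4=o, s−5=n.

spoon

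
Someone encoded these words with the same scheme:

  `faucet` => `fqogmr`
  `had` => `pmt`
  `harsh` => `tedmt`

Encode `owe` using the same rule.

qia

The word is reversed, then every letter is shifted forward by 12.
On owe: reverse → ewo; then shift: e+12=q, w+12=i, o+12=a.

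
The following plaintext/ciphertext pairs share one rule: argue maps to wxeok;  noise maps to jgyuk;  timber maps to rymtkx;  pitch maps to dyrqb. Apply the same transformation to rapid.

a(0)→w(22) and r(17)→x(23) fit y≡23x+22 (mod 26); the inverse of 23 mod 26 is 17. Each letter's alphabet position (a=0..z=25) is mapped through 23·x+22 mod 26 — an affine cipher.
For rapid: r(17)→23·17+22≡23=x; a(0)→23·0+22≡22=w; p(15)→23·15+22≡3=d; i(8)→23·8+22≡24=y; d(3)→23·3+22≡13=n (all mod 26).

xwdyn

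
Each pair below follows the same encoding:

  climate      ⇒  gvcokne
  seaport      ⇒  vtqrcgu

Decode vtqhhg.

effort

The output letters match the input read backwards, each shifted +2: climate reversed is etamilc. Two steps: reverse the string, then apply a Caesar shift of +2.
Undoing it on vtqhhg: shift back: v−2=t, t−2=r, q−2=o, h−2=f, h−2=f, g−2=e → troffe; then reverse → effort.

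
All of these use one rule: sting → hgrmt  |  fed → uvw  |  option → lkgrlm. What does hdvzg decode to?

This is the alphabet-reversal cipher (Atbash): a becomes z, b becomes y, etc.
Reversing it on hdvzg: h↔s, d↔w, v↔e, z↔a, g↔t.

sweat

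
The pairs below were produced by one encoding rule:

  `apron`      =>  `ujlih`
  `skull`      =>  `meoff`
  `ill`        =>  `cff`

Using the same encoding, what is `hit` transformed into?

bcn

Compare letters: a→u is +20, p→j is +20, r→l is +20 — a constant shift. It's a constant shift of +20 (ROT20).
On hit: h+20=b, i+20=c, t+20=n.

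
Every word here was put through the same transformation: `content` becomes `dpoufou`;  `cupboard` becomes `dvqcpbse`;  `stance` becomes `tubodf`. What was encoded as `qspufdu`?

Compare letters: c→d is +1, o→p is +1, n→o is +1 — a constant shift. It's a constant shift of +1 (ROT1).
Reversing it on qspufdu: q−1=p, s−1=r, p−1=o, u−1=t, f−1=e, d−1=c, u−1=t.

protect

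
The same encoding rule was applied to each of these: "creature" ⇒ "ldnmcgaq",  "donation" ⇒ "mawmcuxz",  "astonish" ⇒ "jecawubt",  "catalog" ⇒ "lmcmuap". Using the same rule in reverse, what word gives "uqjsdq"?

Shifts by position in creature: pos 0: c→l (+9), pos 1: r→d (+12), pos 2: e→n (+9), pos 3: a→m (+12) — repeating every 2. The shifts repeat in a cycle of length 2: positions 0,1,… shift by +9, +12, then the pattern repeats.
Reversing it on uqjsdq: u−9=l, q−12=e, j−9=a, s−12=g, d−9=u, q−12=e.

league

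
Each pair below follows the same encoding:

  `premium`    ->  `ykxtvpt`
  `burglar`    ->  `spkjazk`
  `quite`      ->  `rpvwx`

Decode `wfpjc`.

tough

p(15)→y(24) and r(17)→k(10) fit y≡19x+25 (mod 26); the inverse of 19 mod 26 is 11. This is an affine cipher: with a=0,…,z=25, each position x becomes (19x+25) mod 26.
Undoing it on wfpjc: w(22)→11·(22−25)≡19=t; f(5)→11·(5−25)≡14=o; p(15)→11·(15−25)≡20=u; j(9)→11·(9−25)≡6=g; c(2)→11·(2−25)≡7=h (all mod 26).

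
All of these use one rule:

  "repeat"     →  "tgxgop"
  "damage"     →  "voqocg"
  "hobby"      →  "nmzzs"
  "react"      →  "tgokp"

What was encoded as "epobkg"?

stance

Treating letters as 0–25, the rule is x ↦ 11x + 14 (mod 26).
Reversing it on epobkg: e(4)→19·(4−14)≡18=s; p(15)→19·(15−14)≡19=t; o(14)→19·(14−14)≡0=a; b(1)→19·(1−14)≡13=n; k(10)→19·(10−14)≡2=c; g(6)→19·(6−14)≡4=e (all mod 26).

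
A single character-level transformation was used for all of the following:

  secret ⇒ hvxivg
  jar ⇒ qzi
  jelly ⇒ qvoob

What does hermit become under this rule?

svinrg

Each pair mirrors across the alphabet (s↔h, e↔v, c↔x): positions sum to 25. This is the alphabet-reversal cipher (Atbash): a becomes z, b becomes y, etc.
For hermit: h↔s, e↔v, r↔i, m↔n, i↔r, t↔g.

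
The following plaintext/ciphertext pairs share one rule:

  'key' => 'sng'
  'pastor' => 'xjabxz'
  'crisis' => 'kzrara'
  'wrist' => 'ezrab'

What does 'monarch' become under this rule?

The shift depends on letter class: consonant k→s is +8, but vowel e→n is +9. Two shifts are in play — +9 for a/e/i/o/u, +8 for every other letter.
On monarch: m(cons)+8=u, o(vowel)+9=x, n(cons)+8=v, a(vowel)+9=j, r(cons)+8=z, c(cons)+8=k, h(cons)+8=p.

uxvjzkp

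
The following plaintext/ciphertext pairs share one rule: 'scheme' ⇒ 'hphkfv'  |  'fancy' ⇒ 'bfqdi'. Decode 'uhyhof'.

The output letters match the input read backwards, each shifted +3: scheme reversed is emehcs. Two steps: reverse the string, then apply a Caesar shift of +3.
Undoing it on uhyhof: shift back: u−3=r, h−3=e, y−3=v, h−3=e, o−3=l, f−3=c → revelc; then reverse → clever.

clever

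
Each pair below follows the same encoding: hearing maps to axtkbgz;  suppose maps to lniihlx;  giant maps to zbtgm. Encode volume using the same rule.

Compare letters: h→a is +19, e→x is +19, a→t is +19 — a constant shift. Each letter is shifted forward by 19 in the alphabet (a Caesar shift of +19).
For volume: v+19=o, o+19=h, l+19=e, u+19=n, m+19=f, e+19=x.

ohenfx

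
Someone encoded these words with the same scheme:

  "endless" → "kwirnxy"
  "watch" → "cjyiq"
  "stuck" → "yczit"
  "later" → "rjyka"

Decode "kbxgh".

essay

Shifts by position in endless: pos 0: e→k (+6), pos 1: n→w (+9), pos 2: d→i (+5), pos 3: l→r (+6), pos 4: e→n (+9), pos 5: s→x (+5) — repeating every 3. The shifts repeat in a cycle of length 3: positions 0,1,… shift by +6, +9, +5, then the pattern repeats.
Undoing it on kbxgh: k−6=e, b−9=s, x−5=s, g−6=a, h−9=y.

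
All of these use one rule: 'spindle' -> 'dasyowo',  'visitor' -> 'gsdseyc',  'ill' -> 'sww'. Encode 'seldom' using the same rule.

dowoyx

The rule splits by letter class: vowels +10, consonants +11.
For seldom: s(cons)+11=d, e(vowel)+10=o, l(cons)+11=w, d(cons)+11=o, o(vowel)+10=y, m(cons)+11=x.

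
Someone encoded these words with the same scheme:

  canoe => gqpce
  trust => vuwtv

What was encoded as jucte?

The output letters match the input read backwards, each shifted +2: canoe reversed is eonac. Read the word backwards and shift each letter +2.
Undoing it on jucte: shift back: j−2=h, u−2=s, c−2=a, t−2=r, e−2=c → hsarc; then reverse → crash.

crash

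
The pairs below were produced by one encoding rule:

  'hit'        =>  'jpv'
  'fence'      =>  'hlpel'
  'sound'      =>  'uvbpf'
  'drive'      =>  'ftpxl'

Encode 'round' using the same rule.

Two shifts are in play — +7 for a/e/i/o/u, +2 for every other letter.
Applying it to round: r(cons)+2=t, o(vowel)+7=v, u(vowel)+7=b, n(cons)+2=p, d(cons)+2=f.

tvbpf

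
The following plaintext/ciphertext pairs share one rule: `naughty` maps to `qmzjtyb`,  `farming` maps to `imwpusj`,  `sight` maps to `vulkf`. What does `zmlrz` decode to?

Shifts by position in naughty: pos 0: n→q (+3), pos 1: a→m (+12), pos 2: u→z (+5), pos 3: g→j (+3), pos 4: h→t (+12), pos 5: t→y (+5) — repeating every 3. A repeating key of period 3 is used — shifts +3, +12, +5 over and over.
Decoding zmlrz: z−3=w, m−12=a, l−5=g, r−3=o, z−12=n.

wagon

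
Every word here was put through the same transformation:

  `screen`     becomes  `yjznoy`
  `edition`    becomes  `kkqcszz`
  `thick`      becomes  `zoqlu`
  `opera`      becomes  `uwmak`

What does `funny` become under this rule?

lbvwi

In screen: s→y is +6, c→j is +7, r→z is +8, e→n is +9 — the shift increases by 1 each position. The shift increases by 1 at each position, starting from +6: 6, 7, 8, ….
On funny: f+6=l, u+7=b, n+8=v, n+9=w, y+10=i.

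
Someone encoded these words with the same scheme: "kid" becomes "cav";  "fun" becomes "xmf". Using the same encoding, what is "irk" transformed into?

ajc

Compare letters: k→c is +18, i→a is +18, d→v is +18 — a constant shift. Every letter moves 18 places later in the alphabet, wrapping around z→a.
On irk: i+18=a, r+18=j, k+18=c.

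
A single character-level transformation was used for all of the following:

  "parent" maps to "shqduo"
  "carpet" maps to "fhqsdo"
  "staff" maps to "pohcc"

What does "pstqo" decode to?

p(15)→s(18) and a(0)→h(7) fit y≡25x+7 (mod 26); the inverse of 25 mod 26 is 25. This is an affine cipher: with a=0,…,z=25, each position x becomes (25x+7) mod 26.
Decoding pstqo: p(15)→25·(15−7)≡18=s; s(18)→25·(18−7)≡15=p; t(19)→25·(19−7)≡14=o; q(16)→25·(16−7)≡17=r; o(14)→25·(14−7)≡19=t (all mod 26).

sport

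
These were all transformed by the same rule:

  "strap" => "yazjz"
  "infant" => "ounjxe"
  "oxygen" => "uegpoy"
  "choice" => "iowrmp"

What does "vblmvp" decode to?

In strap: s→y is +6, t→a is +7, r→z is +8, a→j is +9 — the shift increases by 1 each position. Letter i (0-indexed) is shifted by i+6, so successive shifts are 6, 7, 8, ….
Undoing it on vblmvp: v−6=p, b−7=u, l−8=d, m−9=d, v−10=l, p−11=e.

puddle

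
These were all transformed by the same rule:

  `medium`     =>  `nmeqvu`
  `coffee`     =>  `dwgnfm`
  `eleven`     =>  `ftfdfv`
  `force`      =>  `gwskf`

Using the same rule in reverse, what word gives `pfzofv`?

The shifts repeat in a cycle of length 2: positions 0,1,… shift by +1, +8, then the pattern repeats.
Undoing it on pfzofv: p−1=o, f−8=x, z−1=y, o−8=g, f−1=e, v−8=n.

oxygen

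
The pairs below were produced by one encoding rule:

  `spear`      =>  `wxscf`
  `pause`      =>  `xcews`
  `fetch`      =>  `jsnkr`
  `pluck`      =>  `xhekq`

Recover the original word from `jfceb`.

fraud

s(18)→w(22) and p(15)→x(23) fit y≡17x+2 (mod 26); the inverse of 17 mod 26 is 23. This is an affine cipher: with a=0,…,z=25, each position x becomes (17x+2) mod 26.
Undoing it on jfceb: j(9)→23·(9−2)≡5=f; f(5)→23·(5−2)≡17=r; c(2)→23·(2−2)≡0=a; e(4)→23·(4−2)≡20=u; b(1)→23·(1−2)≡3=d (all mod 26).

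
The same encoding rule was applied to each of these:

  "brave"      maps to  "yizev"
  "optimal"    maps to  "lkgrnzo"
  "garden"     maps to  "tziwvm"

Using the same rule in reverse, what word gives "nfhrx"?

music

This is the alphabet-reversal cipher (Atbash): a becomes z, b becomes y, etc.
Decoding nfhrx: n↔m, f↔u, h↔s, r↔i, x↔c.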